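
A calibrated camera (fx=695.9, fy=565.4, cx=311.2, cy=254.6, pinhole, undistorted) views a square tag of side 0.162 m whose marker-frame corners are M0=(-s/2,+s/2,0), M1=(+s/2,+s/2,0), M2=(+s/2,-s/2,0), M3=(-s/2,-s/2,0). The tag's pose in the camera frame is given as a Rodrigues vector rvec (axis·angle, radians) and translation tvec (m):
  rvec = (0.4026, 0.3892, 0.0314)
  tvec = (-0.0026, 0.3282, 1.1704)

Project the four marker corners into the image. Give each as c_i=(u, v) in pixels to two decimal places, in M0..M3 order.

Intrinsics K: fx=695.9, fy=565.4, cx=311.2, cy=254.6
Marker side s = 0.162 m; corners in marker frame (Z=0):
  M0 = (-0.0810, +0.0810, 0)
  M1 = (+0.0810, +0.0810, 0)
  M2 = (+0.0810, -0.0810, 0)
  M3 = (-0.0810, -0.0810, 0)
rvec = (0.4026, 0.3892, 0.0314), |rvec| = θ = 0.56085 rad = 32.134°
Rodrigues: sinθ=0.53190, 1−cosθ=0.15320; R = I + sinθ·[k]× + (1−cosθ)·[k]×²:
    [+0.92575 +0.04653 +0.37527]
    [+0.10609 +0.92058 -0.37587]
    [-0.36296 +0.38778 +0.84729]
t = (-0.0026, 0.3282, 1.1704) m
M0: Pc = R·M0+t = (-0.07382, +0.39417, +1.23121); u = 695.9·(-0.07382)/1.23121 + 311.2 = 269.4779, v = 565.4·(+0.39417)/1.23121 + 254.6 = 435.6136
M1: Pc = R·M1+t = (+0.07615, +0.41136, +1.17241); u = 695.9·(+0.07615)/1.17241 + 311.2 = 356.4027, v = 565.4·(+0.41136)/1.17241 + 254.6 = 452.9804
M2: Pc = R·M2+t = (+0.06862, +0.26223, +1.10959); u = 695.9·(+0.06862)/1.10959 + 311.2 = 354.2339, v = 565.4·(+0.26223)/1.10959 + 254.6 = 388.2195
M3: Pc = R·M3+t = (-0.08135, +0.24504, +1.16839); u = 695.9·(-0.08135)/1.16839 + 311.2 = 262.7447, v = 565.4·(+0.24504)/1.16839 + 254.6 = 373.1780

c0=(269.48, 435.61) c1=(356.40, 452.98) c2=(354.23, 388.22) c3=(262.74, 373.18)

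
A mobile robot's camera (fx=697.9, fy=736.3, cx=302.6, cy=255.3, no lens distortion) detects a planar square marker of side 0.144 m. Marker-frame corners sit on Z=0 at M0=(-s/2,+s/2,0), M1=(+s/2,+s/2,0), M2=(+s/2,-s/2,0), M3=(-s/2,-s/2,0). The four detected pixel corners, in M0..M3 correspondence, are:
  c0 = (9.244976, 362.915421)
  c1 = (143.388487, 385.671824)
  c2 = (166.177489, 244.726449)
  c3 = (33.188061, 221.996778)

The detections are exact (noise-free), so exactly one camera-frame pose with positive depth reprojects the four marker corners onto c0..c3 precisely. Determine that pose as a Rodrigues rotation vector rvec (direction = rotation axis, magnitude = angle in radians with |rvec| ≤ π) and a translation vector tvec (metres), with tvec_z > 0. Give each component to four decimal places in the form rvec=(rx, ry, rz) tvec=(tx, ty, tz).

rvec=(-0.0430, -0.0095, 0.1605) tvec=(-0.2287, 0.0487, 0.7441)

Intrinsics K: fx=697.9, fy=736.3, cx=302.6, cy=255.3
Marker side s = 0.144 m; corners in marker frame (Z=0):
  M0 = (-0.0720, +0.0720, 0)
  M1 = (+0.0720, +0.0720, 0)
  M2 = (+0.0720, -0.0720, 0)
  M3 = (-0.0720, -0.0720, 0)
Detected image corners:
  c0 = (9.244976, 362.915421) px
  c1 = (143.388487, 385.671824) px
  c2 = (166.177489, 244.726449) px
  c3 = (33.188061, 221.996778) px
Planar DLT: solve 8×8 A·h = b for H (H[2,2]=1):
  H  [+928.24401 -167.41689 +88.08815]
  H  [+160.40937 +960.89627 +303.53707]
  H  [+0.00814 -0.05858 +1.00000]
B = K⁻¹H; ‖b₁‖=1.343866, ‖b₂‖=1.343866; λ = 2/(‖b₁‖+‖b₂‖) = 0.744122, sign → tz>0 ⇒ λ=+0.744122
r₁ = λ·B[:,0] = (+0.98710,+0.16001,+0.00605); r₂ = λ·B[:,1] = (-0.15960,+0.98622,-0.04359)
r₃ = r₁×r₂ = (-0.01295,+0.04206,+0.99903); SVD([r₁ r₂ r₃]) → R = UVᵀ:
  R  [+0.98710 -0.15960 -0.01295]
  R  [+0.16001 +0.98622 +0.04206]
  R  [+0.00605 -0.04359 +0.99903]
t = (-0.22872, +0.04875, +0.74412) m
tr R = 2.972345; θ = arccos((tr R − 1)/2) = 0.166489 rad = 9.539°
axis k = ((R−Rᵀ)₃₂, (R−Rᵀ)₁₃, (R−Rᵀ)₂₁) / (2 sinθ) = (-0.258425, -0.057326, +0.964329)
rvec = θ·k = (-0.043025, -0.009544, +0.160550)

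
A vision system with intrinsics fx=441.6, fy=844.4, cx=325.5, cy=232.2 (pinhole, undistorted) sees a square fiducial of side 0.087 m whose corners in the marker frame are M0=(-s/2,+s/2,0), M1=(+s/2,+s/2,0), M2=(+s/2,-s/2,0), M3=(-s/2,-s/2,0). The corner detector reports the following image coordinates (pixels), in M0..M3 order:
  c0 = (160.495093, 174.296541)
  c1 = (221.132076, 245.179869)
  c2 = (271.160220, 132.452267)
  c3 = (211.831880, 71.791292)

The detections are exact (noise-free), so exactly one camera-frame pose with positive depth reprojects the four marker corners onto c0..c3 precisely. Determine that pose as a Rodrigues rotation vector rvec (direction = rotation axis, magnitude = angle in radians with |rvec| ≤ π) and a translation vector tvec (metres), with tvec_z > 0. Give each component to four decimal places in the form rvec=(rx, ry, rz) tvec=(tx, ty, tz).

rvec=(-0.4717, 0.1940, 0.5569) tvec=(-0.1205, -0.0455, 0.4867)

Intrinsics K: fx=441.6, fy=844.4, cx=325.5, cy=232.2
Marker side s = 0.087 m; corners in marker frame (Z=0):
  M0 = (-0.0435, +0.0435, 0)
  M1 = (+0.0435, +0.0435, 0)
  M2 = (+0.0435, -0.0435, 0)
  M3 = (-0.0435, -0.0435, 0)
Detected image corners:
  c0 = (160.495093, 174.296541) px
  c1 = (221.132076, 245.179869) px
  c2 = (271.160220, 132.452267) px
  c3 = (211.831880, 71.791292) px
Planar DLT: solve 8×8 A·h = b for H (H[2,2]=1):
  H  [+555.41676 -750.00751 +216.20027]
  H  [+657.51370 +1114.73916 +153.23351]
  H  [-0.61894 -0.77374 +1.00000]
B = K⁻¹H; ‖b₁‖=2.054525, ‖b₂‖=2.054525; λ = 2/(‖b₁‖+‖b₂‖) = 0.486731, sign → tz>0 ⇒ λ=+0.486731
r₁ = λ·B[:,0] = (+0.83423,+0.46185,-0.30126); r₂ = λ·B[:,1] = (-0.54907,+0.74612,-0.37660)
r₃ = r₁×r₂ = (+0.05084,+0.47958,+0.87602); SVD([r₁ r₂ r₃]) → R = UVᵀ:
  R  [+0.83423 -0.54907 +0.05084]
  R  [+0.46185 +0.74612 +0.47958]
  R  [-0.30126 -0.37660 +0.87602]
t = (-0.12047, -0.04552, +0.48673) m
tr R = 2.456376; θ = arccos((tr R − 1)/2) = 0.755122 rad = 43.265°
axis k = ((R−Rᵀ)₃₂, (R−Rᵀ)₁₃, (R−Rᵀ)₂₁) / (2 sinθ) = (-0.624610, +0.256862, +0.737485)
rvec = θ·k = (-0.471657, +0.193962, +0.556891)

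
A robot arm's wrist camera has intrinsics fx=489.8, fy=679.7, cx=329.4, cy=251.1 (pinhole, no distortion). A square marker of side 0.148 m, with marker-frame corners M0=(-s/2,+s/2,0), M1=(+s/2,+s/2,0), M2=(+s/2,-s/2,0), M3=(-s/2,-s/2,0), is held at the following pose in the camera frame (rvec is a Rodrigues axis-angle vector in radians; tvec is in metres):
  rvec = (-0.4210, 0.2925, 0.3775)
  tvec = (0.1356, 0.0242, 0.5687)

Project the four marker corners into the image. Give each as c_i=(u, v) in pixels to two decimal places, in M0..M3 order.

c0=(363.17, 328.78) c1=(491.15, 393.49) c2=(529.42, 231.14) c3=(408.63, 185.25)

Intrinsics K: fx=489.8, fy=679.7, cx=329.4, cy=251.1
Marker side s = 0.148 m; corners in marker frame (Z=0):
  M0 = (-0.0740, +0.0740, 0)
  M1 = (+0.0740, +0.0740, 0)
  M2 = (+0.0740, -0.0740, 0)
  M3 = (-0.0740, -0.0740, 0)
rvec = (-0.4210, 0.2925, 0.3775), |rvec| = θ = 0.63663 rad = 36.476°
Rodrigues: sinθ=0.59449, 1−cosθ=0.19590; R = I + sinθ·[k]× + (1−cosθ)·[k]×²:
    [+0.88977 -0.41203 +0.19632]
    [+0.29299 +0.84545 +0.44650]
    [-0.34995 -0.33976 +0.87298]
t = (0.1356, 0.0242, 0.5687) m
M0: Pc = R·M0+t = (+0.03927, +0.06508, +0.56945); u = 489.8·(+0.03927)/0.56945 + 329.4 = 363.1743, v = 679.7·(+0.06508)/0.56945 + 251.1 = 328.7820
M1: Pc = R·M1+t = (+0.17095, +0.10844, +0.51766); u = 489.8·(+0.17095)/0.51766 + 329.4 = 491.1517, v = 679.7·(+0.10844)/0.51766 + 251.1 = 393.4906
M2: Pc = R·M2+t = (+0.23193, -0.01668, +0.56795); u = 489.8·(+0.23193)/0.56795 + 329.4 = 529.4206, v = 679.7·(-0.01668)/0.56795 + 251.1 = 231.1353
M3: Pc = R·M3+t = (+0.10025, -0.06004, +0.61974); u = 489.8·(+0.10025)/0.61974 + 329.4 = 408.6288, v = 679.7·(-0.06004)/0.61974 + 251.1 = 185.2455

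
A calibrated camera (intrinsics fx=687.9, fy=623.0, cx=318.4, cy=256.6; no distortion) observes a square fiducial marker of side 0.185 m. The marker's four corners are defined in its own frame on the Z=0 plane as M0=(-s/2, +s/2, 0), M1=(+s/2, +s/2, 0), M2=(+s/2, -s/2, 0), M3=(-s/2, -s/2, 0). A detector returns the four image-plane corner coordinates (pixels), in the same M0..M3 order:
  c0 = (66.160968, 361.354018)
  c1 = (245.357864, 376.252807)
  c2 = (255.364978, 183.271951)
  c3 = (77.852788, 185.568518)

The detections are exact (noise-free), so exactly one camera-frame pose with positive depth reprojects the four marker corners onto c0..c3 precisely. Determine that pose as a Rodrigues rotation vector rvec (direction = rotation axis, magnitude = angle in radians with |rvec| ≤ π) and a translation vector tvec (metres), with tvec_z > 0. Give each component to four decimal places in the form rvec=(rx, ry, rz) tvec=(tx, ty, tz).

Intrinsics K: fx=687.9, fy=623.0, cx=318.4, cy=256.6
Marker side s = 0.185 m; corners in marker frame (Z=0):
  M0 = (-0.0925, +0.0925, 0)
  M1 = (+0.0925, +0.0925, 0)
  M2 = (+0.0925, -0.0925, 0)
  M3 = (-0.0925, -0.0925, 0)
Detected image corners:
  c0 = (66.160968, 361.354018) px
  c1 = (245.357864, 376.252807) px
  c2 = (255.364978, 183.271951) px
  c3 = (77.852788, 185.568518) px
Planar DLT: solve 8×8 A·h = b for H (H[2,2]=1):
  H  [+883.24029 -72.00211 +157.08978]
  H  [-104.96009 +971.95197 +275.77026]
  H  [-0.50131 -0.08155 +1.00000]
B = K⁻¹H; ‖b₁‖=1.597194, ‖b₂‖=1.597194; λ = 2/(‖b₁‖+‖b₂‖) = 0.626098, sign → tz>0 ⇒ λ=+0.626098
r₁ = λ·B[:,0] = (+0.94917,+0.02379,-0.31387); r₂ = λ·B[:,1] = (-0.04190,+0.99782,-0.05106)
r₃ = r₁×r₂ = (+0.31197,+0.06162,+0.94809); SVD([r₁ r₂ r₃]) → R = UVᵀ:
  R  [+0.94917 -0.04190 +0.31197]
  R  [+0.02379 +0.99782 +0.06162]
  R  [-0.31387 -0.05106 +0.94809]
t = (-0.14682, +0.01927, +0.62610) m
tr R = 2.895075; θ = arccos((tr R − 1)/2) = 0.325355 rad = 18.641°
axis k = ((R−Rᵀ)₃₂, (R−Rᵀ)₁₃, (R−Rᵀ)₂₁) / (2 sinθ) = (-0.176253, +0.978966, +0.102761)
rvec = θ·k = (-0.057345, +0.318512, +0.033434)

rvec=(-0.0573, 0.3185, 0.0334) tvec=(-0.1468, 0.0193, 0.6261)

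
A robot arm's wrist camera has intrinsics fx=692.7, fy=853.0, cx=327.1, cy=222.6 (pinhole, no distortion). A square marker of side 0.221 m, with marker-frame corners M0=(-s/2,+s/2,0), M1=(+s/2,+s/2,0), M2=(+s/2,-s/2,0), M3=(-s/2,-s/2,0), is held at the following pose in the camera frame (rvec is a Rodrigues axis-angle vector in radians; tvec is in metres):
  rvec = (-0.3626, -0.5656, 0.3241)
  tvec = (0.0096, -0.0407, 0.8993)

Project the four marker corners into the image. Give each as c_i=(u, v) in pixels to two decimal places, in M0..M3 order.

c0=(240.56, 237.41) c1=(385.29, 317.66) c2=(410.17, 140.96) c3=(283.19, 48.97)

Intrinsics K: fx=692.7, fy=853.0, cx=327.1, cy=222.6
Marker side s = 0.221 m; corners in marker frame (Z=0):
  M0 = (-0.1105, +0.1105, 0)
  M1 = (+0.1105, +0.1105, 0)
  M2 = (+0.1105, -0.1105, 0)
  M3 = (-0.1105, -0.1105, 0)
rvec = (-0.3626, -0.5656, 0.3241), |rvec| = θ = 0.74594 rad = 42.739°
Rodrigues: sinθ=0.67866, 1−cosθ=0.26555; R = I + sinθ·[k]× + (1−cosθ)·[k]×²:
    [+0.79720 -0.19699 -0.57067]
    [+0.39274 +0.88712 +0.24241]
    [+0.45850 -0.41738 +0.78458]
t = (0.0096, -0.0407, 0.8993) m
M0: Pc = R·M0+t = (-0.10026, +0.01393, +0.80251); u = 692.7·(-0.10026)/0.80251 + 327.1 = 240.5609, v = 853.0·(+0.01393)/0.80251 + 222.6 = 237.4050
M1: Pc = R·M1+t = (+0.07592, +0.10073, +0.90384); u = 692.7·(+0.07592)/0.90384 + 327.1 = 385.2867, v = 853.0·(+0.10073)/0.90384 + 222.6 = 317.6593
M2: Pc = R·M2+t = (+0.11946, -0.09533, +0.99609); u = 692.7·(+0.11946)/0.99609 + 327.1 = 410.1740, v = 853.0·(-0.09533)/0.99609 + 222.6 = 140.9650
M3: Pc = R·M3+t = (-0.05672, -0.18213, +0.89476); u = 692.7·(-0.05672)/0.89476 + 327.1 = 283.1865, v = 853.0·(-0.18213)/0.89476 + 222.6 = 48.9739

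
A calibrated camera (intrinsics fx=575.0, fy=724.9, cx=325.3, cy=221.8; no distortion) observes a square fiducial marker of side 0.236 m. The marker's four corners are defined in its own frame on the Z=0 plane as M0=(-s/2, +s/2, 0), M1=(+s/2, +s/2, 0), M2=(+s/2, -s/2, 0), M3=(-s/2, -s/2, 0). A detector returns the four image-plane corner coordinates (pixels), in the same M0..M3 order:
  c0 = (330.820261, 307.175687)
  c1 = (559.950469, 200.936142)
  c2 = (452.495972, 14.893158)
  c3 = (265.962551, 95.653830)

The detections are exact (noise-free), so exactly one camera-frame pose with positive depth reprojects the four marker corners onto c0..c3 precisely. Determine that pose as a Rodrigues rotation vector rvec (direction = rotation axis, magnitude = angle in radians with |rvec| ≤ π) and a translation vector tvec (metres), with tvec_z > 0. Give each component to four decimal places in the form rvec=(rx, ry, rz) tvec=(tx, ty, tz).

Intrinsics K: fx=575.0, fy=724.9, cx=325.3, cy=221.8
Marker side s = 0.236 m; corners in marker frame (Z=0):
  M0 = (-0.1180, +0.1180, 0)
  M1 = (+0.1180, +0.1180, 0)
  M2 = (+0.1180, -0.1180, 0)
  M3 = (-0.1180, -0.1180, 0)
Detected image corners:
  c0 = (330.820261, 307.175687) px
  c1 = (559.950469, 200.936142) px
  c2 = (452.495972, 14.893158) px
  c3 = (265.962551, 95.653830) px
Planar DLT: solve 8×8 A·h = b for H (H[2,2]=1):
  H  [+916.21824 -1.90991 +399.03668]
  H  [-372.93426 +700.03702 +143.31005]
  H  [+0.11265 -0.91517 +1.00000]
B = K⁻¹H; ‖b₁‖=1.629102, ‖b₂‖=1.629102; λ = 2/(‖b₁‖+‖b₂‖) = 0.613835, sign → tz>0 ⇒ λ=+0.613835
r₁ = λ·B[:,0] = (+0.93898,-0.33695,+0.06915); r₂ = λ·B[:,1] = (+0.31577,+0.76467,-0.56176)
r₃ = r₁×r₂ = (+0.13641,+0.54932,+0.82440); SVD([r₁ r₂ r₃]) → R = UVᵀ:
  R  [+0.93898 +0.31577 +0.13641]
  R  [-0.33695 +0.76467 +0.54932]
  R  [+0.06915 -0.56176 +0.82440]
t = (+0.07872, -0.06646, +0.61384) m
tr R = 2.528049; θ = arccos((tr R − 1)/2) = 0.701269 rad = 40.180°
axis k = ((R−Rᵀ)₃₂, (R−Rᵀ)₁₃, (R−Rᵀ)₂₁) / (2 sinθ) = (-0.861050, +0.052125, -0.505841)
rvec = θ·k = (-0.603828, +0.036554, -0.354731)

rvec=(-0.6038, 0.0366, -0.3547) tvec=(0.0787, -0.0665, 0.6138)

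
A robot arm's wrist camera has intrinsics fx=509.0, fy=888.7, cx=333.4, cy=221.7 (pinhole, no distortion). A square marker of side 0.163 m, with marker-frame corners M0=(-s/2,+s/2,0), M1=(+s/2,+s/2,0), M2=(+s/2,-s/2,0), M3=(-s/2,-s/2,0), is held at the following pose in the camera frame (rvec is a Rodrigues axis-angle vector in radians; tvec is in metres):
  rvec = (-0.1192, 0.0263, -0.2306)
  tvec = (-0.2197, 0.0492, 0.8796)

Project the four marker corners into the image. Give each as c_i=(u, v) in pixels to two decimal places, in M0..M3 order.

c0=(169.40, 371.40) c1=(261.96, 333.47) c2=(242.40, 173.41) c3=(151.93, 210.86)

Intrinsics K: fx=509.0, fy=888.7, cx=333.4, cy=221.7
Marker side s = 0.163 m; corners in marker frame (Z=0):
  M0 = (-0.0815, +0.0815, 0)
  M1 = (+0.0815, +0.0815, 0)
  M2 = (+0.0815, -0.0815, 0)
  M3 = (-0.0815, -0.0815, 0)
rvec = (-0.1192, 0.0263, -0.2306), |rvec| = θ = 0.26092 rad = 14.949°
Rodrigues: sinθ=0.25796, 1−cosθ=0.03385; R = I + sinθ·[k]× + (1−cosθ)·[k]×²:
    [+0.97322 +0.22643 +0.03967]
    [-0.22955 +0.96650 +0.11484]
    [-0.01234 -0.12087 +0.99259]
t = (-0.2197, 0.0492, 0.8796) m
M0: Pc = R·M0+t = (-0.28056, +0.14668, +0.87075); u = 509.0·(-0.28056)/0.87075 + 333.4 = 169.3968, v = 888.7·(+0.14668)/0.87075 + 221.7 = 371.4009
M1: Pc = R·M1+t = (-0.12193, +0.10926, +0.86874); u = 509.0·(-0.12193)/0.86874 + 333.4 = 261.9618, v = 888.7·(+0.10926)/0.86874 + 221.7 = 333.4711
M2: Pc = R·M2+t = (-0.15884, -0.04828, +0.88845); u = 509.0·(-0.15884)/0.88845 + 333.4 = 242.4005, v = 888.7·(-0.04828)/0.88845 + 221.7 = 173.4081
M3: Pc = R·M3+t = (-0.31747, -0.01086, +0.89046); u = 509.0·(-0.31747)/0.89046 + 333.4 = 151.9278, v = 888.7·(-0.01086)/0.89046 + 221.7 = 210.8602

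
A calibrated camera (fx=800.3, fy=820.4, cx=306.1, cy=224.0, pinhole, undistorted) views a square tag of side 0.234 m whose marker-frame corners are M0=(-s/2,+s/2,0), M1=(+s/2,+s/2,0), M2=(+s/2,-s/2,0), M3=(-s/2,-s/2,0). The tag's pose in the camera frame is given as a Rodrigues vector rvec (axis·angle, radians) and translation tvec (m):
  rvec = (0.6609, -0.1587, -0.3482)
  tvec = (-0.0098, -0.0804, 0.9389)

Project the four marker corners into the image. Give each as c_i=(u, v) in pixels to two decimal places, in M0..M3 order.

Intrinsics K: fx=800.3, fy=820.4, cx=306.1, cy=224.0
Marker side s = 0.234 m; corners in marker frame (Z=0):
  M0 = (-0.1170, +0.1170, 0)
  M1 = (+0.1170, +0.1170, 0)
  M2 = (+0.1170, -0.1170, 0)
  M3 = (-0.1170, -0.1170, 0)
rvec = (0.6609, -0.1587, -0.3482), |rvec| = θ = 0.76369 rad = 43.756°
Rodrigues: sinθ=0.69159, 1−cosθ=0.27771; R = I + sinθ·[k]× + (1−cosθ)·[k]×²:
    [+0.93028 +0.26538 -0.25330]
    [-0.36527 +0.73428 -0.57219]
    [+0.03414 +0.62482 +0.78002]
t = (-0.0098, -0.0804, 0.9389) m
M0: Pc = R·M0+t = (-0.08759, +0.04825, +1.00801); u = 800.3·(-0.08759)/1.00801 + 306.1 = 236.5570, v = 820.4·(+0.04825)/1.00801 + 224.0 = 263.2680
M1: Pc = R·M1+t = (+0.13009, -0.03723, +1.01600); u = 800.3·(+0.13009)/1.01600 + 306.1 = 408.5734, v = 820.4·(-0.03723)/1.01600 + 224.0 = 193.9412
M2: Pc = R·M2+t = (+0.06799, -0.20905, +0.86979); u = 800.3·(+0.06799)/0.86979 + 306.1 = 368.6601, v = 820.4·(-0.20905)/0.86979 + 224.0 = 26.8229
M3: Pc = R·M3+t = (-0.14969, -0.12357, +0.86180); u = 800.3·(-0.14969)/0.86180 + 306.1 = 167.0905, v = 820.4·(-0.12357)/0.86180 + 224.0 = 106.3621

c0=(236.56, 263.27) c1=(408.57, 193.94) c2=(368.66, 26.82) c3=(167.09, 106.36)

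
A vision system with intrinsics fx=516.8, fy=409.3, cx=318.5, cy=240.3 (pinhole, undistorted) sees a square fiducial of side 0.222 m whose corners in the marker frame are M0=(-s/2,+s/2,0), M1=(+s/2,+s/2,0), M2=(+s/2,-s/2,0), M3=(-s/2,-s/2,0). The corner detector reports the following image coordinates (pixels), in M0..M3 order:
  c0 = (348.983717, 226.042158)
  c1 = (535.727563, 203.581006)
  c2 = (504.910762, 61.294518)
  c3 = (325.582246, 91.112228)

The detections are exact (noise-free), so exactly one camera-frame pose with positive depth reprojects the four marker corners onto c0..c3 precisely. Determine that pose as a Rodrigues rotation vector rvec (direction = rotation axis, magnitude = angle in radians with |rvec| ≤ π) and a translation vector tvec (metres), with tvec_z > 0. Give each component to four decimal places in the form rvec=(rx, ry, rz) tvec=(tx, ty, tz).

rvec=(-0.0794, 0.1758, -0.1381) tvec=(0.1317, -0.1479, 0.6340)

Intrinsics K: fx=516.8, fy=409.3, cx=318.5, cy=240.3
Marker side s = 0.222 m; corners in marker frame (Z=0):
  M0 = (-0.1110, +0.1110, 0)
  M1 = (+0.1110, +0.1110, 0)
  M2 = (+0.1110, -0.1110, 0)
  M3 = (-0.1110, -0.1110, 0)
Detected image corners:
  c0 = (348.983717, 226.042158) px
  c1 = (535.727563, 203.581006) px
  c2 = (504.910762, 61.294518) px
  c3 = (325.582246, 91.112228) px
Planar DLT: solve 8×8 A·h = b for H (H[2,2]=1):
  H  [+710.13611 +60.26487 +425.88304]
  H  [-156.72176 +603.05200 +144.79274]
  H  [-0.26606 -0.14309 +1.00000]
B = K⁻¹H; ‖b₁‖=1.577290, ‖b₂‖=1.577290; λ = 2/(‖b₁‖+‖b₂‖) = 0.633999, sign → tz>0 ⇒ λ=+0.633999
r₁ = λ·B[:,0] = (+0.97514,-0.14373,-0.16868); r₂ = λ·B[:,1] = (+0.12984,+0.98738,-0.09072)
r₃ = r₁×r₂ = (+0.17959,+0.06656,+0.98149); SVD([r₁ r₂ r₃]) → R = UVᵀ:
  R  [+0.97514 +0.12984 +0.17959]
  R  [-0.14373 +0.98738 +0.06656]
  R  [-0.16868 -0.09072 +0.98149]
t = (+0.13174, -0.14794, +0.63400) m
tr R = 2.944000; θ = arccos((tr R − 1)/2) = 0.237200 rad = 13.591°
axis k = ((R−Rᵀ)₃₂, (R−Rᵀ)₁₃, (R−Rᵀ)₂₁) / (2 sinθ) = (-0.334653, +0.741057, -0.582101)
rvec = θ·k = (-0.079380, +0.175779, -0.138074)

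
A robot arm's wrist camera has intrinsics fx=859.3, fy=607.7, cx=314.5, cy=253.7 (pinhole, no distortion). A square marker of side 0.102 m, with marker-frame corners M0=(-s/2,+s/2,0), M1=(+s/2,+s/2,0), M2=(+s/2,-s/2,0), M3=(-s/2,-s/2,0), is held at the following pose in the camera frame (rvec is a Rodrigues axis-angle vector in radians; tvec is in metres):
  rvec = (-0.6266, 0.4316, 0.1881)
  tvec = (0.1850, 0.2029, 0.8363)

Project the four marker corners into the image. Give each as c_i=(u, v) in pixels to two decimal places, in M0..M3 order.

c0=(442.73, 430.02) c1=(549.79, 443.41) c2=(565.84, 372.54) c3=(464.44, 363.59)

Intrinsics K: fx=859.3, fy=607.7, cx=314.5, cy=253.7
Marker side s = 0.102 m; corners in marker frame (Z=0):
  M0 = (-0.0510, +0.0510, 0)
  M1 = (+0.0510, +0.0510, 0)
  M2 = (+0.0510, -0.0510, 0)
  M3 = (-0.0510, -0.0510, 0)
rvec = (-0.6266, 0.4316, 0.1881), |rvec| = θ = 0.78377 rad = 44.906°
Rodrigues: sinθ=0.70595, 1−cosθ=0.29174; R = I + sinθ·[k]× + (1−cosθ)·[k]×²:
    [+0.89473 -0.29786 +0.33277]
    [+0.04099 +0.79673 +0.60295]
    [-0.44473 -0.52583 +0.72506]
t = (0.1850, 0.2029, 0.8363) m
M0: Pc = R·M0+t = (+0.12418, +0.24144, +0.83216); u = 859.3·(+0.12418)/0.83216 + 314.5 = 442.7272, v = 607.7·(+0.24144)/0.83216 + 253.7 = 430.0173
M1: Pc = R·M1+t = (+0.21544, +0.24562, +0.78680); u = 859.3·(+0.21544)/0.78680 + 314.5 = 549.7915, v = 607.7·(+0.24562)/0.78680 + 253.7 = 443.4116
M2: Pc = R·M2+t = (+0.24582, +0.16436, +0.84044); u = 859.3·(+0.24582)/0.84044 + 314.5 = 565.8396, v = 607.7·(+0.16436)/0.84044 + 253.7 = 372.5428
M3: Pc = R·M3+t = (+0.15456, +0.16018, +0.88580); u = 859.3·(+0.15456)/0.88580 + 314.5 = 464.4362, v = 607.7·(+0.16018)/0.88580 + 253.7 = 363.5887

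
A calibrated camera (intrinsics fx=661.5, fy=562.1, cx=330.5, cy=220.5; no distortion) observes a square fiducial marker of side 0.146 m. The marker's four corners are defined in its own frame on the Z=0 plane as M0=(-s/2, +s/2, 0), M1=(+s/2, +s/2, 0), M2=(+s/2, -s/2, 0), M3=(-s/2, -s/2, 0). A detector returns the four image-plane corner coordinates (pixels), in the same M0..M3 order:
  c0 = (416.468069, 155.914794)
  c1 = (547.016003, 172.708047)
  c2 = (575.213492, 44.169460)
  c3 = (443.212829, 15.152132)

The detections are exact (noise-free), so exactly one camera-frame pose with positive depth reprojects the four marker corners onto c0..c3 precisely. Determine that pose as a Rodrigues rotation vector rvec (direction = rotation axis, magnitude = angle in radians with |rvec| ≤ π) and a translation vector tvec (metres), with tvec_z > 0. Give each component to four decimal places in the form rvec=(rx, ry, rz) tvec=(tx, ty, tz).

rvec=(0.1484, -0.3634, 0.1217) tvec=(0.1561, -0.1338, 0.6160)

Intrinsics K: fx=661.5, fy=562.1, cx=330.5, cy=220.5
Marker side s = 0.146 m; corners in marker frame (Z=0):
  M0 = (-0.0730, +0.0730, 0)
  M1 = (+0.0730, +0.0730, 0)
  M2 = (+0.0730, -0.0730, 0)
  M3 = (-0.0730, -0.0730, 0)
Detected image corners:
  c0 = (416.468069, 155.914794) px
  c1 = (547.016003, 172.708047) px
  c2 = (575.213492, 44.169460) px
  c3 = (443.212829, 15.152132) px
Planar DLT: solve 8×8 A·h = b for H (H[2,2]=1):
  H  [+1190.39831 -89.85071 +498.09554]
  H  [+213.30390 +939.75248 +98.45494]
  H  [+0.58798 +0.19884 +1.00000]
B = K⁻¹H; ‖b₁‖=1.623339, ‖b₂‖=1.623339; λ = 2/(‖b₁‖+‖b₂‖) = 0.616014, sign → tz>0 ⇒ λ=+0.616014
r₁ = λ·B[:,0] = (+0.92758,+0.09168,+0.36220); r₂ = λ·B[:,1] = (-0.14487,+0.98184,+0.12249)
r₃ = r₁×r₂ = (-0.34440,-0.16609,+0.92402); SVD([r₁ r₂ r₃]) → R = UVᵀ:
  R  [+0.92758 -0.14487 -0.34440]
  R  [+0.09168 +0.98184 -0.16609]
  R  [+0.36220 +0.12249 +0.92402]
t = (+0.15607, -0.13375, +0.61601) m
tr R = 2.833434; θ = arccos((tr R − 1)/2) = 0.411012 rad = 23.549°
axis k = ((R−Rᵀ)₃₂, (R−Rᵀ)₁₃, (R−Rᵀ)₂₁) / (2 sinθ) = (+0.361142, -0.884276, +0.296028)
rvec = θ·k = (+0.148434, -0.363448, +0.121671)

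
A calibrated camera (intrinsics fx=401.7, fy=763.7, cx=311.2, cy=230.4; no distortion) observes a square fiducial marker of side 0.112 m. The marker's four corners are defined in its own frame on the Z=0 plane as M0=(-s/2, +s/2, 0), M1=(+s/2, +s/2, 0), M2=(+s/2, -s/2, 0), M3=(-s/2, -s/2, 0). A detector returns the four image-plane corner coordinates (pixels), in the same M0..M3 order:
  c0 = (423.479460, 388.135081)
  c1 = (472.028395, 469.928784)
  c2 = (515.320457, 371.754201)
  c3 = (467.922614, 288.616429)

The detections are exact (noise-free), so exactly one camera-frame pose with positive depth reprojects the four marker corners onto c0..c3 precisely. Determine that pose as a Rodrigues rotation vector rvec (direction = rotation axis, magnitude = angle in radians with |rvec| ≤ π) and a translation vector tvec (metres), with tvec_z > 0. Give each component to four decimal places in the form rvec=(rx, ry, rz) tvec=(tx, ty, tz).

rvec=(0.0035, -0.1213, 0.7186) tvec=(0.2602, 0.1288, 0.6582)

Intrinsics K: fx=401.7, fy=763.7, cx=311.2, cy=230.4
Marker side s = 0.112 m; corners in marker frame (Z=0):
  M0 = (-0.0560, +0.0560, 0)
  M1 = (+0.0560, +0.0560, 0)
  M2 = (+0.0560, -0.0560, 0)
  M3 = (-0.0560, -0.0560, 0)
Detected image corners:
  c0 = (423.479460, 388.135081) px
  c1 = (472.028395, 469.928784) px
  c2 = (515.320457, 371.754201) px
  c3 = (467.922614, 288.616429) px
Planar DLT: solve 8×8 A·h = b for H (H[2,2]=1):
  H  [+508.28367 -419.12713 +469.98835]
  H  [+800.95117 +860.27512 +379.83970]
  H  [+0.17026 -0.05855 +1.00000]
B = K⁻¹H; ‖b₁‖=1.519372, ‖b₂‖=1.519372; λ = 2/(‖b₁‖+‖b₂‖) = 0.658167, sign → tz>0 ⇒ λ=+0.658167
r₁ = λ·B[:,0] = (+0.74599,+0.65646,+0.11206); r₂ = λ·B[:,1] = (-0.65687,+0.75302,-0.03854)
r₃ = r₁×r₂ = (-0.10968,-0.04486,+0.99295); SVD([r₁ r₂ r₃]) → R = UVᵀ:
  R  [+0.74599 -0.65687 -0.10968]
  R  [+0.65646 +0.75302 -0.04486]
  R  [+0.11206 -0.03854 +0.99295]
t = (+0.26017, +0.12879, +0.65817) m
tr R = 2.491965; θ = arccos((tr R − 1)/2) = 0.728787 rad = 41.756°
axis k = ((R−Rᵀ)₃₂, (R−Rᵀ)₁₃, (R−Rᵀ)₂₁) / (2 sinθ) = (+0.004746, -0.166476, +0.986034)
rvec = θ·k = (+0.003459, -0.121326, +0.718609)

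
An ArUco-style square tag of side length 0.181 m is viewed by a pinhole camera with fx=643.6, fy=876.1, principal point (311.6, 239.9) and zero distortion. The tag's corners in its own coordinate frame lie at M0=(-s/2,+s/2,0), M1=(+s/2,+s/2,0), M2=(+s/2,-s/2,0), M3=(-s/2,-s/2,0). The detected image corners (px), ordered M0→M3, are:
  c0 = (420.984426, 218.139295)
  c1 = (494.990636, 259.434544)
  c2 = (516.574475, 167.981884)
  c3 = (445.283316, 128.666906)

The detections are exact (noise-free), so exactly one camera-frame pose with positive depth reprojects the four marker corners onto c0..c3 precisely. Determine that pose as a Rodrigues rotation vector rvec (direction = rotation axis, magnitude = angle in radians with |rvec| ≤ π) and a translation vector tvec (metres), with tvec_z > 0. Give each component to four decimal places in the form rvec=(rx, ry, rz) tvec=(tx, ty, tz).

Intrinsics K: fx=643.6, fy=876.1, cx=311.6, cy=239.9
Marker side s = 0.181 m; corners in marker frame (Z=0):
  M0 = (-0.0905, +0.0905, 0)
  M1 = (+0.0905, +0.0905, 0)
  M2 = (+0.0905, -0.0905, 0)
  M3 = (-0.0905, -0.0905, 0)
Detected image corners:
  c0 = (420.984426, 218.139295) px
  c1 = (494.990636, 259.434544) px
  c2 = (516.574475, 167.981884) px
  c3 = (445.283316, 128.666906) px
Planar DLT: solve 8×8 A·h = b for H (H[2,2]=1):
  H  [+389.31498 -227.45948 +469.59745]
  H  [+217.66216 +458.26452 +192.63137]
  H  [-0.02538 -0.21449 +1.00000]
B = K⁻¹H; ‖b₁‖=0.668424, ‖b₂‖=0.668424; λ = 2/(‖b₁‖+‖b₂‖) = 1.496056, sign → tz>0 ⇒ λ=+1.496056
r₁ = λ·B[:,0] = (+0.92335,+0.38208,-0.03797); r₂ = λ·B[:,1] = (-0.37337,+0.87042,-0.32089)
r₃ = r₁×r₂ = (-0.08956,+0.31047,+0.94636); SVD([r₁ r₂ r₃]) → R = UVᵀ:
  R  [+0.92335 -0.37337 -0.08956]
  R  [+0.38208 +0.87042 +0.31047]
  R  [-0.03797 -0.32089 +0.94636]
t = (+0.36727, -0.08072, +1.49606) m
tr R = 2.740118; θ = arccos((tr R − 1)/2) = 0.515474 rad = 29.534°
axis k = ((R−Rᵀ)₃₂, (R−Rᵀ)₁₃, (R−Rᵀ)₂₁) / (2 sinθ) = (-0.640391, -0.052334, +0.766264)
rvec = θ·k = (-0.330105, -0.026977, +0.394989)

rvec=(-0.3301, -0.0270, 0.3950) tvec=(0.3673, -0.0807, 1.4961)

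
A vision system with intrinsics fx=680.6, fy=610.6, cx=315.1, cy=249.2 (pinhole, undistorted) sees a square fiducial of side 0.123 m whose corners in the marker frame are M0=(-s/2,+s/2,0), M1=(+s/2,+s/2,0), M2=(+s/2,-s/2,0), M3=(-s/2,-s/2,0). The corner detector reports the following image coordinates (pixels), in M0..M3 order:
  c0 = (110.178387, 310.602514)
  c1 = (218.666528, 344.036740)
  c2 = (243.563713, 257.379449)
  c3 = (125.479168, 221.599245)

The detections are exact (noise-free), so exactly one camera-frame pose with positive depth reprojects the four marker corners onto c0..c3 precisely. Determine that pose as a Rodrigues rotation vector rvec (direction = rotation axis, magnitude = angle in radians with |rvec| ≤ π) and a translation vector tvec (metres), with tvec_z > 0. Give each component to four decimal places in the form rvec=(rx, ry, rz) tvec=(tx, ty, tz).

Intrinsics K: fx=680.6, fy=610.6, cx=315.1, cy=249.2
Marker side s = 0.123 m; corners in marker frame (Z=0):
  M0 = (-0.0615, +0.0615, 0)
  M1 = (+0.0615, +0.0615, 0)
  M2 = (+0.0615, -0.0615, 0)
  M3 = (-0.0615, -0.0615, 0)
Detected image corners:
  c0 = (110.178387, 310.602514) px
  c1 = (218.666528, 344.036740) px
  c2 = (243.563713, 257.379449) px
  c3 = (125.479168, 221.599245) px
Planar DLT: solve 8×8 A·h = b for H (H[2,2]=1):
  H  [+910.55731 -44.69539 +173.87538]
  H  [+266.60285 +906.72844 +285.18631]
  H  [-0.05066 +0.67970 +1.00000]
B = K⁻¹H; ‖b₁‖=1.436979, ‖b₂‖=1.436979; λ = 2/(‖b₁‖+‖b₂‖) = 0.695904, sign → tz>0 ⇒ λ=+0.695904
r₁ = λ·B[:,0] = (+0.94736,+0.31824,-0.03526); r₂ = λ·B[:,1] = (-0.26469,+0.84036,+0.47301)
r₃ = r₁×r₂ = (+0.18016,-0.43878,+0.88035); SVD([r₁ r₂ r₃]) → R = UVᵀ:
  R  [+0.94736 -0.26469 +0.18016]
  R  [+0.31824 +0.84036 -0.43878]
  R  [-0.03526 +0.47301 +0.88035]
t = (-0.14440, +0.04101, +0.69590) m
tr R = 2.668064; θ = arccos((tr R − 1)/2) = 0.584420 rad = 33.485°
axis k = ((R−Rᵀ)₃₂, (R−Rᵀ)₁₃, (R−Rᵀ)₂₁) / (2 sinθ) = (+0.826318, +0.195221, +0.528287)
rvec = θ·k = (+0.482917, +0.114091, +0.308742)

rvec=(0.4829, 0.1141, 0.3087) tvec=(-0.1444, 0.0410, 0.6959)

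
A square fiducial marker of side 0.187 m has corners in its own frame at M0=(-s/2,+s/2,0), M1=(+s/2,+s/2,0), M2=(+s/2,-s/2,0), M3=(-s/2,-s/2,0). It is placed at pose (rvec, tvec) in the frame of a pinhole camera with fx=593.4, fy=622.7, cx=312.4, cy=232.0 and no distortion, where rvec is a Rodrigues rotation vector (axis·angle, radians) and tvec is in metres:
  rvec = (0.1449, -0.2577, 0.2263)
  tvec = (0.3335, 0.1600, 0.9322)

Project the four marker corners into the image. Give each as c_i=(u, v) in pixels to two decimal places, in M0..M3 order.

Intrinsics K: fx=593.4, fy=622.7, cx=312.4, cy=232.0
Marker side s = 0.187 m; corners in marker frame (Z=0):
  M0 = (-0.0935, +0.0935, 0)
  M1 = (+0.0935, +0.0935, 0)
  M2 = (+0.0935, -0.0935, 0)
  M3 = (-0.0935, -0.0935, 0)
rvec = (0.1449, -0.2577, 0.2263), |rvec| = θ = 0.37231 rad = 21.332°
Rodrigues: sinθ=0.36377, 1−cosθ=0.06851; R = I + sinθ·[k]× + (1−cosθ)·[k]×²:
    [+0.94187 -0.23956 -0.23558]
    [+0.20265 +0.96431 -0.17040]
    [+0.26799 +0.11275 +0.95680]
t = (0.3335, 0.1600, 0.9322) m
M0: Pc = R·M0+t = (+0.22304, +0.23122, +0.91768); u = 593.4·(+0.22304)/0.91768 + 312.4 = 456.6214, v = 622.7·(+0.23122)/0.91768 + 232.0 = 388.8923
M1: Pc = R·M1+t = (+0.39917, +0.26911, +0.96780); u = 593.4·(+0.39917)/0.96780 + 312.4 = 557.1455, v = 622.7·(+0.26911)/0.96780 + 232.0 = 405.1510
M2: Pc = R·M2+t = (+0.44396, +0.08878, +0.94672); u = 593.4·(+0.44396)/0.94672 + 312.4 = 590.6759, v = 622.7·(+0.08878)/0.94672 + 232.0 = 290.3981
M3: Pc = R·M3+t = (+0.26783, +0.05089, +0.89660); u = 593.4·(+0.26783)/0.89660 + 312.4 = 489.6620, v = 622.7·(+0.05089)/0.89660 + 232.0 = 267.3430

c0=(456.62, 388.89) c1=(557.15, 405.15) c2=(590.68, 290.40) c3=(489.66, 267.34)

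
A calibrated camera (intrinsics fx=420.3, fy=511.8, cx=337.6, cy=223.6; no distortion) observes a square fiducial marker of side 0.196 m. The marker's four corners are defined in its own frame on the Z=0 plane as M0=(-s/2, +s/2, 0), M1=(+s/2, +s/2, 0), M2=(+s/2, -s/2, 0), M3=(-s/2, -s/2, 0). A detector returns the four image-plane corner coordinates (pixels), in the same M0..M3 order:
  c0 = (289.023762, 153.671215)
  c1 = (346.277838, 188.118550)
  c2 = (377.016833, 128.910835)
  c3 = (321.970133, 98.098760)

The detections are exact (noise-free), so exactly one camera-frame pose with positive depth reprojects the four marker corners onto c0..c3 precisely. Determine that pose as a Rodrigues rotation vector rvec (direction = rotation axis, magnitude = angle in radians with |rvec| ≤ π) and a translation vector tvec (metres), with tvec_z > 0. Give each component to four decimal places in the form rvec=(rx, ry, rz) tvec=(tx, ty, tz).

rvec=(-0.4276, 0.1056, 0.5055) tvec=(-0.0122, -0.2057, 1.2766)

Intrinsics K: fx=420.3, fy=511.8, cx=337.6, cy=223.6
Marker side s = 0.196 m; corners in marker frame (Z=0):
  M0 = (-0.0980, +0.0980, 0)
  M1 = (+0.0980, +0.0980, 0)
  M2 = (+0.0980, -0.0980, 0)
  M3 = (-0.0980, -0.0980, 0)
Detected image corners:
  c0 = (289.023762, 153.671215) px
  c1 = (346.277838, 188.118550) px
  c2 = (377.016833, 128.910835) px
  c3 = (321.970133, 98.098760) px
Planar DLT: solve 8×8 A·h = b for H (H[2,2]=1):
  H  [+233.56695 -259.37160 +333.58990]
  H  [+143.72539 +251.38833 +141.13075]
  H  [-0.15815 -0.29026 +1.00000]
B = K⁻¹H; ‖b₁‖=0.783324, ‖b₂‖=0.783324; λ = 2/(‖b₁‖+‖b₂‖) = 1.276611, sign → tz>0 ⇒ λ=+1.276611
r₁ = λ·B[:,0] = (+0.87160,+0.44671,-0.20190); r₂ = λ·B[:,1] = (-0.49017,+0.78894,-0.37055)
r₃ = r₁×r₂ = (-0.00624,+0.42193,+0.90661); SVD([r₁ r₂ r₃]) → R = UVᵀ:
  R  [+0.87160 -0.49017 -0.00624]
  R  [+0.44671 +0.78894 +0.42193]
  R  [-0.20190 -0.37055 +0.90661]
t = (-0.01218, -0.20571, +1.27661) m
tr R = 2.567147; θ = arccos((tr R − 1)/2) = 0.670400 rad = 38.411°
axis k = ((R−Rᵀ)₃₂, (R−Rᵀ)₁₃, (R−Rᵀ)₂₁) / (2 sinθ) = (-0.637758, +0.157456, +0.753971)
rvec = θ·k = (-0.427553, +0.105558, +0.505462)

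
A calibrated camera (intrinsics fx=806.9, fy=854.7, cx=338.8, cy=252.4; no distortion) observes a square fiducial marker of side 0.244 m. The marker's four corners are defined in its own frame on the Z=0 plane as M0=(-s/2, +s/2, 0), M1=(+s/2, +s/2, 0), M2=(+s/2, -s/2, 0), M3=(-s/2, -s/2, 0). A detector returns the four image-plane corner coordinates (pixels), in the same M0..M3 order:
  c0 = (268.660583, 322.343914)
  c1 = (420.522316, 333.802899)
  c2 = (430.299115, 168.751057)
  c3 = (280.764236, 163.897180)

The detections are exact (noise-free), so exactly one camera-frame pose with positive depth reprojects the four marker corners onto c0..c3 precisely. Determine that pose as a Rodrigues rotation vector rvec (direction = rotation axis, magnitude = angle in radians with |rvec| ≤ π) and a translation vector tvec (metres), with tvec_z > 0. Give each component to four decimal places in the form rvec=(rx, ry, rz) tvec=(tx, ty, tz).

Intrinsics K: fx=806.9, fy=854.7, cx=338.8, cy=252.4
Marker side s = 0.244 m; corners in marker frame (Z=0):
  M0 = (-0.1220, +0.1220, 0)
  M1 = (+0.1220, +0.1220, 0)
  M2 = (+0.1220, -0.1220, 0)
  M3 = (-0.1220, -0.1220, 0)
Detected image corners:
  c0 = (268.660583, 322.343914) px
  c1 = (420.522316, 333.802899) px
  c2 = (430.299115, 168.751057) px
  c3 = (280.764236, 163.897180) px
Planar DLT: solve 8×8 A·h = b for H (H[2,2]=1):
  H  [+560.31318 -71.24110 +348.60810]
  H  [-7.13008 +644.05854 +246.37585]
  H  [-0.16357 -0.07516 +1.00000]
B = K⁻¹H; ‖b₁‖=0.781437, ‖b₂‖=0.781437; λ = 2/(‖b₁‖+‖b₂‖) = 1.279693, sign → tz>0 ⇒ λ=+1.279693
r₁ = λ·B[:,0] = (+0.97651,+0.05114,-0.20932); r₂ = λ·B[:,1] = (-0.07260,+0.99271,-0.09618)
r₃ = r₁×r₂ = (+0.20287,+0.10911,+0.97311); SVD([r₁ r₂ r₃]) → R = UVᵀ:
  R  [+0.97651 -0.07260 +0.20287]
  R  [+0.05114 +0.99271 +0.10911]
  R  [-0.20932 -0.09618 +0.97311]
t = (+0.01556, -0.00902, +1.27969) m
tr R = 2.942329; θ = arccos((tr R − 1)/2) = 0.240728 rad = 13.793°
axis k = ((R−Rᵀ)₃₂, (R−Rᵀ)₁₃, (R−Rᵀ)₂₁) / (2 sinθ) = (-0.430538, +0.864460, +0.259510)
rvec = θ·k = (-0.103643, +0.208100, +0.062471)

rvec=(-0.1036, 0.2081, 0.0625) tvec=(0.0156, -0.0090, 1.2797)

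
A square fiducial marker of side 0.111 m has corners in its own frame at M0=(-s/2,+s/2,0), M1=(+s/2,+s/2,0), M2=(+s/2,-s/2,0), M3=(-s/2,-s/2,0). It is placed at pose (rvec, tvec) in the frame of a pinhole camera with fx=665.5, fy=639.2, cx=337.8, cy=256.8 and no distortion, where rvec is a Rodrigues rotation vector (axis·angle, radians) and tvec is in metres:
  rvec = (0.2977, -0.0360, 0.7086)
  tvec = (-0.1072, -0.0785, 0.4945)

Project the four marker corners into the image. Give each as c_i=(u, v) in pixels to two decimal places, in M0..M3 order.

Intrinsics K: fx=665.5, fy=639.2, cx=337.8, cy=256.8
Marker side s = 0.111 m; corners in marker frame (Z=0):
  M0 = (-0.0555, +0.0555, 0)
  M1 = (+0.0555, +0.0555, 0)
  M2 = (+0.0555, -0.0555, 0)
  M3 = (-0.0555, -0.0555, 0)
rvec = (0.2977, -0.0360, 0.7086), |rvec| = θ = 0.76944 rad = 44.086°
Rodrigues: sinθ=0.69573, 1−cosθ=0.28170; R = I + sinθ·[k]× + (1−cosθ)·[k]×²:
    [+0.76047 -0.64582 +0.06782]
    [+0.63562 +0.71892 -0.28132]
    [+0.13292 +0.25704 +0.95721]
t = (-0.1072, -0.0785, 0.4945) m
M0: Pc = R·M0+t = (-0.18525, -0.07388, +0.50139); u = 665.5·(-0.18525)/0.50139 + 337.8 = 91.9162, v = 639.2·(-0.07388)/0.50139 + 256.8 = 162.6171
M1: Pc = R·M1+t = (-0.10084, -0.00332, +0.51614); u = 665.5·(-0.10084)/0.51614 + 337.8 = 207.7838, v = 639.2·(-0.00332)/0.51614 + 256.8 = 252.6847
M2: Pc = R·M2+t = (-0.02915, -0.08312, +0.48761); u = 665.5·(-0.02915)/0.48761 + 337.8 = 298.0145, v = 639.2·(-0.08312)/0.48761 + 256.8 = 147.8358
M3: Pc = R·M3+t = (-0.11356, -0.15368, +0.47286); u = 665.5·(-0.11356)/0.47286 + 337.8 = 177.9710, v = 639.2·(-0.15368)/0.47286 + 256.8 = 49.0620

c0=(91.92, 162.62) c1=(207.78, 252.68) c2=(298.01, 147.84) c3=(177.97, 49.06)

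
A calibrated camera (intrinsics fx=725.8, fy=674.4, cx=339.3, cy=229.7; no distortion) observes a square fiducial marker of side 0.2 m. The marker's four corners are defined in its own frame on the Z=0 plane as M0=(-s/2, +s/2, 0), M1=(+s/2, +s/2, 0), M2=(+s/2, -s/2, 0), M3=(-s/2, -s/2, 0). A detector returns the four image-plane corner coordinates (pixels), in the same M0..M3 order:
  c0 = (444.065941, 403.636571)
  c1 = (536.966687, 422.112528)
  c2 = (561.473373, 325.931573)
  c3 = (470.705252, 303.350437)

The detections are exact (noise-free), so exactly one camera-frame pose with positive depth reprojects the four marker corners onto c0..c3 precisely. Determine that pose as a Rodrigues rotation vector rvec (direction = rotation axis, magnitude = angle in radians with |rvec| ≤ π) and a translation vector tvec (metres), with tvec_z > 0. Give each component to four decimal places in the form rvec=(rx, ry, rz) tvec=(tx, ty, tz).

Intrinsics K: fx=725.8, fy=674.4, cx=339.3, cy=229.7
Marker side s = 0.2 m; corners in marker frame (Z=0):
  M0 = (-0.1000, +0.1000, 0)
  M1 = (+0.1000, +0.1000, 0)
  M2 = (+0.1000, -0.1000, 0)
  M3 = (-0.1000, -0.1000, 0)
Detected image corners:
  c0 = (444.065941, 403.636571) px
  c1 = (536.966687, 422.112528) px
  c2 = (561.473373, 325.931573) px
  c3 = (470.705252, 303.350437) px
Planar DLT: solve 8×8 A·h = b for H (H[2,2]=1):
  H  [+570.06566 -155.29876 +504.38478]
  H  [+182.86733 +471.02909 +363.71512]
  H  [+0.22039 -0.05474 +1.00000]
B = K⁻¹H; ‖b₁‖=0.743435, ‖b₂‖=0.743435; λ = 2/(‖b₁‖+‖b₂‖) = 1.345107, sign → tz>0 ⇒ λ=+1.345107
r₁ = λ·B[:,0] = (+0.91790,+0.26376,+0.29645); r₂ = λ·B[:,1] = (-0.25339,+0.96456,-0.07363)
r₃ = r₁×r₂ = (-0.30536,-0.00753,+0.95221); SVD([r₁ r₂ r₃]) → R = UVᵀ:
  R  [+0.91790 -0.25339 -0.30536]
  R  [+0.26376 +0.96456 -0.00753]
  R  [+0.29645 -0.07363 +0.95221]
t = (+0.30595, +0.26730, +1.34511) m
tr R = 2.834668; θ = arccos((tr R − 1)/2) = 0.409464 rad = 23.461°
axis k = ((R−Rᵀ)₃₂, (R−Rᵀ)₁₃, (R−Rᵀ)₂₁) / (2 sinθ) = (-0.083020, -0.755818, +0.649497)
rvec = θ·k = (-0.033994, -0.309481, +0.265946)

rvec=(-0.0340, -0.3095, 0.2659) tvec=(0.3059, 0.2673, 1.3451)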